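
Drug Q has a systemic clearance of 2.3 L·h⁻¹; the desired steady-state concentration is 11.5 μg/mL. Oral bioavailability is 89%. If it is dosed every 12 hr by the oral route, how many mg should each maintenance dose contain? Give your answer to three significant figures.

357 mg

D = CL × Css × τ / F = 2.300 × 11.5 × 12 / 0.89 = 356.6 mg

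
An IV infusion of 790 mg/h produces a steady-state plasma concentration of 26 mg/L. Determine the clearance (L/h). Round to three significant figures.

30.4 L/h

At steady state, infusion rate = CL × Css, so CL = rate / Css.
CL = 790 / 26 = 30.38 L/h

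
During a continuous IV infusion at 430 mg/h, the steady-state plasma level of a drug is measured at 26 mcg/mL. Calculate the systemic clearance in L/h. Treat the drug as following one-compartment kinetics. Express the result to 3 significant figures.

At steady state, infusion rate = CL × Css, so CL = rate / Css.
CL = 430 / 26 = 16.54 L/h

16.5 L/h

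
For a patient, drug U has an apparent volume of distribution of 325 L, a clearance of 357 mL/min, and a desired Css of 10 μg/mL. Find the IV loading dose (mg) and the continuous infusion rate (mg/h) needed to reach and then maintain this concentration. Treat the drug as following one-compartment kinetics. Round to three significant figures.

(a) 3250 mg; (b) 214 mg/h

Loading: fill Vd to C_target → 325.0 L × 10 mg/L = 3250 mg
CL = 357 mL/min × 60/1000 = 21.42 L/h
Infusion rate = 21.42 L/h × 10 mg/L = 214.2 mg/h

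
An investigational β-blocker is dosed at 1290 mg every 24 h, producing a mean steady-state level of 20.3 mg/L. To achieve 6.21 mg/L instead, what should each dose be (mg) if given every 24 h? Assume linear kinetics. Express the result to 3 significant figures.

For first-order elimination, Css ∝ F·D/(CL·τ); F and CL are unchanged, so Css ∝ D/τ.
D₂ = D₁ × (Css,target / Css,current) = 1290 × 6.21/20.3 = 394.6 mg

395 mg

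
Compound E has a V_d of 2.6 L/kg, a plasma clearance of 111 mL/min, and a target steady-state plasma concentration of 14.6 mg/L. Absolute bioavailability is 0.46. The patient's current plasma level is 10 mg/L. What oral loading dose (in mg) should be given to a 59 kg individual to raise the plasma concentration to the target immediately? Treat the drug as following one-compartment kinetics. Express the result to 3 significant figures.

1530 mg

Vd = 2.6 L/kg × 59 kg = 153.4 L
The loading dose fills Vd to the target concentration; clearance is irrelevant here.
Concentration deficit ΔC = 14.6 − 10 = 4.600 mg/L
LD = Vd × ΔC / F = 153.4 × 4.600 / 0.46 = 1534 mg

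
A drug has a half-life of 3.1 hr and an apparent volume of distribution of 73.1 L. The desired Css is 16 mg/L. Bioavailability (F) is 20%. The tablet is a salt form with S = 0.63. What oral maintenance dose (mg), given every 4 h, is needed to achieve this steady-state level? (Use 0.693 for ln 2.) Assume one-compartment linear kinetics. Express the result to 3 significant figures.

8300 mg

k = 0.693/3.1 = 0.2235 h⁻¹, so CL = k·Vd = 0.2235 × 73.10 = 16.34 L/h
D = CL × Css × τ / F / S = 16.34 × 16 × 4 / 0.2 / 0.63 = 8300 mg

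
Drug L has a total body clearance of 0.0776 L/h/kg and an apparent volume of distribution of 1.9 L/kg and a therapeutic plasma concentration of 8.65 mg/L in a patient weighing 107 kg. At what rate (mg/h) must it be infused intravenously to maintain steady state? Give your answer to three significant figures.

71.8 mg/h

CL = 0.0776 L/h/kg × 107 kg = 8.303 L/h
Maintenance depends on clearance, not Vd — rate in must match rate out.
Rate = CL × Css = 8.303 × 8.65 = 71.82 mg/h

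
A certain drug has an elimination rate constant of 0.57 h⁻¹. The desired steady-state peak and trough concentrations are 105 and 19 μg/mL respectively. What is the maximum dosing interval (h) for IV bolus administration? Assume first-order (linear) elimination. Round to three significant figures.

Between IV bolus doses, concentration decays as C = C₀·e^(−kτ), so C_peak/C_trough = e^(kτ).
τ_max = ln(C_peak/C_trough) / k = ln(105/19) / 0.5700 = 1.710 / 0.5700 = 3.000 h

3.00 h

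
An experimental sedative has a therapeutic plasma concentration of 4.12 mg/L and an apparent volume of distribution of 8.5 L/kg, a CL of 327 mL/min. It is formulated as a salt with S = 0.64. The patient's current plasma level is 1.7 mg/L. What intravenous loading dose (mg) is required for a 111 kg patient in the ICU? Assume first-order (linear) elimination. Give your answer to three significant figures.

3570 mg

Vd(total) = 111 kg × 8.5 L/kg = 943.5 L
Loading dose depends on Vd (not clearance): it fills the distribution volume.
Concentration deficit ΔC = 4.12 − 1.7 = 2.420 mg/L
LD = Vd × ΔC / S = 943.5 × 2.420 / 0.64 = 3568 mg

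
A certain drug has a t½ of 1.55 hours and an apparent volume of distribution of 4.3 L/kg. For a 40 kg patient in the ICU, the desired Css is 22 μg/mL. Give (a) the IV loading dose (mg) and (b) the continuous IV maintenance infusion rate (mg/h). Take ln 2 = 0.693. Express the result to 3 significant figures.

Vd = 4.3 L/kg × 40 kg = 172.0 L
LD = Vd × C = 172.0 × 22 = 3784 mg
CL = 0.693 × Vd / t½ = 0.693 × 172.0 / 1.55 = 76.90 L/h
Infusion rate = CL × Css = 76.90 × 22 = 1692 mg/h

(a) 3780 mg; (b) 1690 mg/h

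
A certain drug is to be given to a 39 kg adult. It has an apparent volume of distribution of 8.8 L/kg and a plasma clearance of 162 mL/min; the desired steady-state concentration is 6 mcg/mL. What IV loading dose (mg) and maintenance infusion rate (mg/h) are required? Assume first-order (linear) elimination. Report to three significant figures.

(a) 2060 mg; (b) 58.3 mg/h

Vd(total) = 39 kg × 8.8 L/kg = 343.2 L
Loading: fill Vd to C_target → 343.2 L × 6 mg/L = 2059 mg
Convert clearance: 162 mL/min × 60 min/h ÷ 1000 mL/L = 9.720 L/h
Maintenance infusion rate = CL × Css = 9.720 × 6 = 58.32 mg/h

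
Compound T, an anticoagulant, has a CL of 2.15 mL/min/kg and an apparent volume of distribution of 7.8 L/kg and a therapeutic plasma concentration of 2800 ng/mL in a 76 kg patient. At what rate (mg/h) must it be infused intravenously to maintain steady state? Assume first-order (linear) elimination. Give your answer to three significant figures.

CL = 2.15 mL/min/kg × 76 kg = 163.4 mL/min = 163.4 × 60/1000 = 9.804 L/h
C = 2800 ng/mL = 2.800 mg/L
Infusion rate = CL · Css = 9.804 L/h × 2.8 mg/L = 27.45 mg/h

27.5 mg/h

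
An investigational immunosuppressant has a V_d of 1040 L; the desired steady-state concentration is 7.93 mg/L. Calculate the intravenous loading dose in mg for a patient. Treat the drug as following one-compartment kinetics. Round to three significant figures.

The loading dose fills Vd to the target concentration.
LD = Vd × C = 1040 × 7.930 = 8247 mg

8250 mg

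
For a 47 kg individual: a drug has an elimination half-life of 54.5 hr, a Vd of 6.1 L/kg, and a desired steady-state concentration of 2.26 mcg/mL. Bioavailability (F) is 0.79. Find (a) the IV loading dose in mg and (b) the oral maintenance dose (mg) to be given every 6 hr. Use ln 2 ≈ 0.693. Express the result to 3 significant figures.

(a) 648 mg; (b) 62.6 mg

Vd(total) = 47 kg × 6.1 L/kg = 286.7 L
LD = Vd × C = 286.7 × 2.26 = 647.9 mg
CL = 0.693 × Vd / t½ = 0.693 × 286.7 / 54.5 = 3.646 L/h
D = CL × Css × τ / F = 3.646 × 2.26 × 6 / 0.79 = 62.58 mg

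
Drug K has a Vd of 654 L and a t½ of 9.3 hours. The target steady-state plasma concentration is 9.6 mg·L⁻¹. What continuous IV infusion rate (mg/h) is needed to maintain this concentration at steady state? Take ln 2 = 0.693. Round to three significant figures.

k = 0.693/9.3 = 0.07452 h⁻¹, so CL = k·Vd = 0.07452 × 654.0 = 48.74 L/h
Infusion rate = CL × Css = 48.74 × 9.6 = 467.9 mg/h

468 mg/h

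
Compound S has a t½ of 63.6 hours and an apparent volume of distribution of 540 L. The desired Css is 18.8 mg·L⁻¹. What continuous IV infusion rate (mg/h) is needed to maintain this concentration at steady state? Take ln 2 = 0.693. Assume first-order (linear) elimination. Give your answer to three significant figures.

CL = 0.693 × Vd / t½ = 0.693 × 540.0 / 63.6 = 5.884 L/h
Infusion rate = CL × Css = 5.884 × 18.8 = 110.6 mg/h

111 mg/h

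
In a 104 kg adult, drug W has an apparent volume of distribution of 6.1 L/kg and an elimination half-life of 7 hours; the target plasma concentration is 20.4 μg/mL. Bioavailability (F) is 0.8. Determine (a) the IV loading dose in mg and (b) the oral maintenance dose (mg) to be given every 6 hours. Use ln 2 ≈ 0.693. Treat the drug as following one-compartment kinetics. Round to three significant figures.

(a) 12900 mg; (b) 9610 mg

Total Vd = 6.1 × 104 = 634.4 L
LD = Vd × C = 634.4 × 20.4 = 12940 mg
CL = 0.693 × Vd / t½ = 0.693 × 634.4 / 7 = 62.81 L/h
D = CL × Css × τ / F = 62.81 × 20.4 × 6 / 0.8 = 9610 mg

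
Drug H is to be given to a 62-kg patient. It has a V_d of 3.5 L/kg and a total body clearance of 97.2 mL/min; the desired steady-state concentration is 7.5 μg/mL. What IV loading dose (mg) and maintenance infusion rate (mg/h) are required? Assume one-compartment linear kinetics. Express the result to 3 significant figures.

Vd(total) = 62 kg × 3.5 L/kg = 217.0 L
LD = Vd · C_target = 217.0 × 7.5 = 1628 mg
CL = 97.2 mL/min = 97.2 × 0.06 = 5.832 L/h
Maintenance infusion rate = CL × Css = 5.832 × 7.5 = 43.74 mg/h

(a) 1630 mg; (b) 43.7 mg/h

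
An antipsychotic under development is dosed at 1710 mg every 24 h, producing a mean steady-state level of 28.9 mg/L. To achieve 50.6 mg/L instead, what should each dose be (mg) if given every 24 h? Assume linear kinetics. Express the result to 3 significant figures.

With linear kinetics, Css is proportional to dose rate (D/τ) at fixed clearance.
D₂ = D₁ × (Css,target / Css,current) = 1710 × 50.6/28.9 = 2994 mg

2990 mg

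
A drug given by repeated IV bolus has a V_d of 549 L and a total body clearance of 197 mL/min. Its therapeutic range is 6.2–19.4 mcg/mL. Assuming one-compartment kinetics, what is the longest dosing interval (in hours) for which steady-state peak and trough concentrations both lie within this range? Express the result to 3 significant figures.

53.0 h

CL = 197 mL/min = 197 × 0.06 = 11.82 L/h
k = CL / Vd = 11.82 / 549.0 = 0.02153 h⁻¹
Between IV bolus doses, concentration decays as C = C₀·e^(−kτ), so C_peak/C_trough = e^(kτ).
τ_max = ln(C_peak/C_trough) / k = ln(19.4/6.2) / 0.02153 = 1.141 / 0.02153 = 53.00 h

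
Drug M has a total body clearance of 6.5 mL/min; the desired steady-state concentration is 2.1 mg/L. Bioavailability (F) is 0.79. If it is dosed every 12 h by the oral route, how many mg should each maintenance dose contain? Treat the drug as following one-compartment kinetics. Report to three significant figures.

CL = 6.5 mL/min = 6.5 × 0.06 = 0.3900 L/h
At steady state, dose per interval replaces the amount cleared in that interval: F·D/τ = CL·Css.
D = CL × Css × τ / F = 0.3900 × 2.1 × 12 / 0.79 = 12.44 mg

12.4 mg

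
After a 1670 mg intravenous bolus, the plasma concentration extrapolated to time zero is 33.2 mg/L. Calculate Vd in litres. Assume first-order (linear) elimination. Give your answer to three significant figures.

Immediately after an IV bolus, C₀ = Dose / Vd, so Vd = Dose / C₀.
Vd = 1670 / 33.2 = 50.30 L

50.3 L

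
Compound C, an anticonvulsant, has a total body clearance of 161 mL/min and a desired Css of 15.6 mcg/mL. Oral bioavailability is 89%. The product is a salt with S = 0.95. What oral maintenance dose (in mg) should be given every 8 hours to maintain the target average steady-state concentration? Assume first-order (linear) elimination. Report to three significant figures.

1430 mg

CL = 161 mL/min × 60/1000 = 9.660 L/h
D = CL × Css × τ / F / S = 9.660 × 15.6 × 8 / 0.89 / 0.95 = 1426 mg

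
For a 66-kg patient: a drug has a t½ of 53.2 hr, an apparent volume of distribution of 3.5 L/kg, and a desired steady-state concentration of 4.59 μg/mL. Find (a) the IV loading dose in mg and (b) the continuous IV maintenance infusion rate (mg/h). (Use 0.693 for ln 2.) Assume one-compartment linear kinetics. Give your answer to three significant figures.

Vd = 3.5 L/kg × 66 kg = 231.0 L
LD = Vd × C = 231.0 × 4.59 = 1060 mg
CL = 0.693 × Vd / t½ = 0.693 × 231.0 / 53.2 = 3.009 L/h
Infusion rate = CL × Css = 3.009 × 4.59 = 13.81 mg/h

(a) 1060 mg; (b) 13.8 mg/h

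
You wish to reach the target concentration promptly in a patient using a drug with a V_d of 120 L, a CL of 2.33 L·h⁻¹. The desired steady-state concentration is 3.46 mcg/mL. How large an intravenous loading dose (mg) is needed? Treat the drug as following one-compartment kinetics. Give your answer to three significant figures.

415 mg

LD = Vd × C = 120.0 × 3.460 = 415.2 mg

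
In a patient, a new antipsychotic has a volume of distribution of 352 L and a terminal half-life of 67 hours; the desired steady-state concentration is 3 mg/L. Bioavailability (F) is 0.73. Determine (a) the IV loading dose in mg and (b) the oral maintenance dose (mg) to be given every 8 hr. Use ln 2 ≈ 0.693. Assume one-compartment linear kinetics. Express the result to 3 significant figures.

LD = Vd × C = 352.0 × 3 = 1056 mg
CL = 0.693 × Vd / t½ = 0.693 × 352.0 / 67 = 3.641 L/h
D = CL × Css × τ / F = 3.641 × 3 × 8 / 0.73 = 119.7 mg

(a) 1060 mg; (b) 120 mg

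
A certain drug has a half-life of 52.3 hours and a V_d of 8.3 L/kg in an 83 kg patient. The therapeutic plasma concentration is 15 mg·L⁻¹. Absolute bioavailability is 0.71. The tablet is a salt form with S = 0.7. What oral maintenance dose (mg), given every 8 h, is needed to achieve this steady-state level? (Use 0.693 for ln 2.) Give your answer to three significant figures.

Total Vd = 8.3 × 83 = 688.9 L
CL = ln 2 · Vd / t½ = 0.693 × 688.9 / 52.3 = 9.128 L/h
D = CL × Css × τ / F / S = 9.128 × 15 × 8 / 0.71 / 0.7 = 2204 mg

2200 mg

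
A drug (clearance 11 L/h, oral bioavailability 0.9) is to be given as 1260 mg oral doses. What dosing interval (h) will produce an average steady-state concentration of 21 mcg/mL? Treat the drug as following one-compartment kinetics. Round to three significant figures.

F·D/τ = CL·Css → τ = F·D / (CL·Css).
τ = 0.9 × 1260 / (11 × 21) = 4.909 h

4.91 h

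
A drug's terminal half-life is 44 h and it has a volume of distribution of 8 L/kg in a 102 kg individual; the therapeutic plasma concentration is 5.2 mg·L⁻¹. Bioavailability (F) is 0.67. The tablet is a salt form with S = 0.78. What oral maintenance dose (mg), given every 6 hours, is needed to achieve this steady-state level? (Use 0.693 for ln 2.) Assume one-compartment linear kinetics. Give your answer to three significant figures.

767 mg

Vd = 8 L/kg × 102 kg = 816.0 L
CL = ln 2 · Vd / t½ = 0.693 × 816.0 / 44 = 12.85 L/h
D = CL × Css × τ / F / S = 12.85 × 5.2 × 6 / 0.67 / 0.78 = 767.2 mg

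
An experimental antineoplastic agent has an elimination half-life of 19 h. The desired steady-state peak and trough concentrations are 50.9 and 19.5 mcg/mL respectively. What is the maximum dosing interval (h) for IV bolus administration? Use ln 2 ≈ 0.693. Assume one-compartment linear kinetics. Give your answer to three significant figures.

k = 0.693 / t½ = 0.693 / 19 = 0.03647 h⁻¹
Between IV bolus doses, concentration decays as C = C₀·e^(−kτ), so C_peak/C_trough = e^(kτ).
τ_max = ln(C_peak/C_trough) / k = ln(50.9/19.5) / 0.03647 = 0.9594 / 0.03647 = 26.31 h

26.3 h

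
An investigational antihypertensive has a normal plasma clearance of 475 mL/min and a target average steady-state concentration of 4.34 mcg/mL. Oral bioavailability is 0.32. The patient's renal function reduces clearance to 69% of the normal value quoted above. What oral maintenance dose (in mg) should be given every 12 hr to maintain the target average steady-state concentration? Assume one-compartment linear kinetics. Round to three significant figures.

Convert clearance: 475 mL/min × 60 min/h ÷ 1000 mL/L = 28.50 L/h
Patient clearance = 0.69 × 28.50 = 19.67 L/h
D = CL × Css × τ / F = 19.67 × 4.34 × 12 / 0.32 = 3201 mg

3200 mg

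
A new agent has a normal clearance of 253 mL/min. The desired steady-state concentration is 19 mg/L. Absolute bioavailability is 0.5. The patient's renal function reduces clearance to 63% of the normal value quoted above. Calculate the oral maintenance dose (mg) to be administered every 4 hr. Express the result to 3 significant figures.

CL = 253 mL/min = 253 × 0.06 = 15.18 L/h
Patient clearance = 0.63 × 15.18 = 9.563 L/h
D = CL × Css × τ / F = 9.563 × 19 × 4 / 0.5 = 1454 mg

1450 mg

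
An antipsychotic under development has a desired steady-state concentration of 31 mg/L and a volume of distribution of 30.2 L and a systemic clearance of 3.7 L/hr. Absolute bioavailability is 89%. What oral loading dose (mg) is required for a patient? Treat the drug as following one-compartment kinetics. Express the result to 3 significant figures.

LD = Vd × C / F = 30.20 × 31.00 / 0.89 = 1052 mg

1050 mg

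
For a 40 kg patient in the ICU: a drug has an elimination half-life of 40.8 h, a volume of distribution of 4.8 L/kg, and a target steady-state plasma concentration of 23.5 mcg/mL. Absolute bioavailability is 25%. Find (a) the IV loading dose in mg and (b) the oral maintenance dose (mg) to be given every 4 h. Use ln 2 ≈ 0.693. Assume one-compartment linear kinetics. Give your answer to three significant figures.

Vd = 4.8 L/kg × 40 kg = 192.0 L
LD = Vd × C = 192.0 × 23.5 = 4512 mg
CL = 0.693 × Vd / t½ = 0.693 × 192.0 / 40.8 = 3.261 L/h
D = CL × Css × τ / F = 3.261 × 23.5 × 4 / 0.25 = 1226 mg

(a) 4510 mg; (b) 1230 mg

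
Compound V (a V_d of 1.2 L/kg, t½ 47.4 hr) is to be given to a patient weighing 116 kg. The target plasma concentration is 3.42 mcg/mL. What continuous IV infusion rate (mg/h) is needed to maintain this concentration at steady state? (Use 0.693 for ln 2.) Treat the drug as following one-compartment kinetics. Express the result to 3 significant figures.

6.96 mg/h

Vd(total) = 116 kg × 1.2 L/kg = 139.2 L
CL = 0.693 × Vd / t½ = 0.693 × 139.2 / 47.4 = 2.035 L/h
Infusion rate = CL × Css = 2.035 × 3.42 = 6.960 mg/h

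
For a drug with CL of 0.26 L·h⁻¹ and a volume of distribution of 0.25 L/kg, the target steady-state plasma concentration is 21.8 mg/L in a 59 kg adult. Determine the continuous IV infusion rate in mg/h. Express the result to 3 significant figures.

5.67 mg/h

Maintenance depends on clearance, not Vd — rate in must match rate out.
Infusion rate = CL · Css = 0.2600 L/h × 21.8 mg/L = 5.668 mg/h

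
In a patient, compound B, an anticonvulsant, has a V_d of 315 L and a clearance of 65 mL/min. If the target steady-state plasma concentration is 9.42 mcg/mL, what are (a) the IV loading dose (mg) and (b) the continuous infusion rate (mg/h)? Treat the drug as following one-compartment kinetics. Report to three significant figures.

(a) 2970 mg; (b) 36.7 mg/h

Loading: fill Vd to C_target → 315.0 L × 9.42 mg/L = 2967 mg
CL = 65 mL/min = 65 × 0.06 = 3.900 L/h
Infusion rate = 3.900 L/h × 9.42 mg/L = 36.74 mg/h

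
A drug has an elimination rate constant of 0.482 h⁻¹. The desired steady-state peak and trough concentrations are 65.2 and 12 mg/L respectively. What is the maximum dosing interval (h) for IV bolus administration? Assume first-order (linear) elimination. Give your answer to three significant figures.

Between IV bolus doses, concentration decays as C = C₀·e^(−kτ), so C_peak/C_trough = e^(kτ).
τ_max = ln(C_peak/C_trough) / k = ln(65.2/12) / 0.4820 = 1.693 / 0.4820 = 3.512 h

3.51 h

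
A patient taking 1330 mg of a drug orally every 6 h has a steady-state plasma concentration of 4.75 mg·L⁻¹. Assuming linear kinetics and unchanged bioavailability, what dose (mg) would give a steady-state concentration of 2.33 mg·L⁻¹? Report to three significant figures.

652 mg

With linear kinetics, Css is proportional to dose rate (D/τ) at fixed clearance.
D₂ = D₁ × (Css,target / Css,current) = 1330 × 2.33/4.75 = 652.4 mg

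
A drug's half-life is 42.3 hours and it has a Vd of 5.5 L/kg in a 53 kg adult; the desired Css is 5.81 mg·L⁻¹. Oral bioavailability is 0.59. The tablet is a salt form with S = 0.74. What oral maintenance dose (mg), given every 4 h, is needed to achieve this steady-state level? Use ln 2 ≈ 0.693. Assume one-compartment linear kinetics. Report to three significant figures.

Vd(total) = 53 kg × 5.5 L/kg = 291.5 L
k = 0.693/42.3 = 0.01638 h⁻¹, so CL = k·Vd = 0.01638 × 291.5 = 4.775 L/h
D = CL × Css × τ / F / S = 4.775 × 5.81 × 4 / 0.59 / 0.74 = 254.2 mg

254 mg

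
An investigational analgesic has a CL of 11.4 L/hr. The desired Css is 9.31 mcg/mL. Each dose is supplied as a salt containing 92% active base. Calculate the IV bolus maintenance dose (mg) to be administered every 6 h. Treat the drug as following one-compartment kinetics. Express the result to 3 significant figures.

692 mg

At steady state, dose per interval replaces the amount cleared in that interval: S·D/τ = CL·Css.
D = CL × Css × τ / S = 11.40 × 9.31 × 6 / 0.92 = 692.2 mg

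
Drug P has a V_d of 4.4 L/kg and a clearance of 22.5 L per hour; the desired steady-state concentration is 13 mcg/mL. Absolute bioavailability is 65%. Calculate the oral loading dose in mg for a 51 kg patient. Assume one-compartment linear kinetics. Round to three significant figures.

Vd(total) = 51 kg × 4.4 L/kg = 224.4 L
LD = Vd × C / F = 224.4 × 13.00 / 0.65 = 4488 mg

4490 mg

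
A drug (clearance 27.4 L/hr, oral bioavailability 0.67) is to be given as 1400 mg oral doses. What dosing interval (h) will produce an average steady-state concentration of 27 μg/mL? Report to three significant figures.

1.27 h

F·D/τ = CL·Css → τ = F·D / (CL·Css).
τ = 0.67 × 1400 / (27.4 × 27) = 1.268 h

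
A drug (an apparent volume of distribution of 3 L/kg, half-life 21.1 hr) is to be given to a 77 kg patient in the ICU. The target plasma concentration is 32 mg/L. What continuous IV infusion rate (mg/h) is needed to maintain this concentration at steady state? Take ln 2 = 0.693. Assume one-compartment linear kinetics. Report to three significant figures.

243 mg/h

Vd(total) = 77 kg × 3 L/kg = 231.0 L
CL = ln 2 · Vd / t½ = 0.693 × 231.0 / 21.1 = 7.587 L/h
Infusion rate = CL × Css = 7.587 × 32 = 242.8 mg/h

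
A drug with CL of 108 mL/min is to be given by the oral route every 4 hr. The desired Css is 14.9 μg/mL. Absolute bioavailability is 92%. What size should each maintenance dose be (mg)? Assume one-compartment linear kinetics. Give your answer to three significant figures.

CL = 108 mL/min = 108 × 0.06 = 6.480 L/h
D = CL × Css × τ / F = 6.480 × 14.9 × 4 / 0.92 = 419.8 mg

420 mg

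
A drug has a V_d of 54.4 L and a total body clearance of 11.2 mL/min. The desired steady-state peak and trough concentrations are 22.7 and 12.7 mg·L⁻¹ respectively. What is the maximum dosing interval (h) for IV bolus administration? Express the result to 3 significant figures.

Convert clearance: 11.2 mL/min × 60 min/h ÷ 1000 mL/L = 0.6720 L/h
k = CL / Vd = 0.6720 / 54.40 = 0.01235 h⁻¹
Between IV bolus doses, concentration decays as C = C₀·e^(−kτ), so C_peak/C_trough = e^(kτ).
τ_max = ln(C_peak/C_trough) / k = ln(22.7/12.7) / 0.01235 = 0.5808 / 0.01235 = 47.03 h

47.0 h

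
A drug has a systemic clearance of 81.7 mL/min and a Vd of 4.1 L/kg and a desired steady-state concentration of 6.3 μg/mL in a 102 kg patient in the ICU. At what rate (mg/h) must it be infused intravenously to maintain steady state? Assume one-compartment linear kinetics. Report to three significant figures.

CL = 81.7 mL/min = 81.7 × 0.06 = 4.902 L/h
Rate = CL × Css = 4.902 × 6.3 = 30.88 mg/h

30.9 mg/h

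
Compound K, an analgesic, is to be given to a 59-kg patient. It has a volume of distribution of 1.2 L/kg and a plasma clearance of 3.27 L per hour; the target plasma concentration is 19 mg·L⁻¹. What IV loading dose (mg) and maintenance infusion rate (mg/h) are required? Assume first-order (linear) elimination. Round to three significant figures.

Vd(total) = 59 kg × 1.2 L/kg = 70.80 L
Loading: fill Vd to C_target → 70.80 L × 19 mg/L = 1345 mg
Maintenance: replace elimination → rate = CL × Css = 3.270 × 19 = 62.13 mg/h

(a) 1350 mg; (b) 62.1 mg/h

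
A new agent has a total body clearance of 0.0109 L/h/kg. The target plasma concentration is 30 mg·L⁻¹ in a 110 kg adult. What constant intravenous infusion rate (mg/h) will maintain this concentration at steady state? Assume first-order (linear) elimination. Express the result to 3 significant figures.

CL = 0.0109 L/h/kg × 110 kg = 1.199 L/h
R₀ = 1.199 × 30 = 35.97 mg/h

36.0 mg/h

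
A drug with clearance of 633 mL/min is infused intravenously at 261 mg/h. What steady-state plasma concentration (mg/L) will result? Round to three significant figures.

CL = 633 mL/min × 60/1000 = 37.98 L/h
Css = rate / CL = 261 / 37.98 = 6.872 mg/L

6.87 mg/L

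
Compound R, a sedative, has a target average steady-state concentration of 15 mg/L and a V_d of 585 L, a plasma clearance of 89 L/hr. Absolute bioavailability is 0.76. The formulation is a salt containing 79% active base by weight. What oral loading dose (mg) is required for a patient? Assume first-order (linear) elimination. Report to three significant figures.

The loading dose fills Vd to the target concentration.
LD = Vd × C / F / S = 585.0 × 15.00 / 0.76 / 0.79 = 14620 mg

14600 mg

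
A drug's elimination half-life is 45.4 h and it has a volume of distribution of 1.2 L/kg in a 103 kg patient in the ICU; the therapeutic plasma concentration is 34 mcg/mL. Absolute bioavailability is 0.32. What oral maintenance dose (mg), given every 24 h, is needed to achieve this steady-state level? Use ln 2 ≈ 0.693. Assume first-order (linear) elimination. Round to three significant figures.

Vd = 1.2 L/kg × 103 kg = 123.6 L
CL = ln 2 · Vd / t½ = 0.693 × 123.6 / 45.4 = 1.887 L/h
D = CL × Css × τ / F = 1.887 × 34 × 24 / 0.32 = 4812 mg

4810 mg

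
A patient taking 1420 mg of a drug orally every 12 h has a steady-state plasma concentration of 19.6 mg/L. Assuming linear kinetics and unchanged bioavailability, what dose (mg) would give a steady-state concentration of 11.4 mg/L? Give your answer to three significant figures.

826 mg

For first-order elimination, Css ∝ F·D/(CL·τ); F and CL are unchanged, so Css ∝ D/τ.
D₂ = D₁ × (Css,target / Css,current) = 1420 × 11.4/19.6 = 825.9 mg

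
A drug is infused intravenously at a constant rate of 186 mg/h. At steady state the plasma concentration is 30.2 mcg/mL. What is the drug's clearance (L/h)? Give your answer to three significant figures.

At steady state, infusion rate = CL × Css, so CL = rate / Css.
CL = 186 / 30.2 = 6.159 L/h

6.16 L/h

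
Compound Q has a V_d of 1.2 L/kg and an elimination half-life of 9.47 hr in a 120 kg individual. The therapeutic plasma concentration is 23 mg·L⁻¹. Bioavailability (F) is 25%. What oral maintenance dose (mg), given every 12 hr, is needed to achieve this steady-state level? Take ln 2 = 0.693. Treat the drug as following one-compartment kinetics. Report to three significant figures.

11600 mg

Vd(total) = 120 kg × 1.2 L/kg = 144.0 L
k = 0.693/9.47 = 0.07318 h⁻¹, so CL = k·Vd = 0.07318 × 144.0 = 10.54 L/h
D = CL × Css × τ / F = 10.54 × 23 × 12 / 0.25 = 11640 mg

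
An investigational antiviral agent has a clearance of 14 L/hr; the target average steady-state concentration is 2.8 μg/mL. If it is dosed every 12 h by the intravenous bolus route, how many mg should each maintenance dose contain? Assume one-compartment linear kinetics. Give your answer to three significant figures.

470 mg

At steady state, dose per interval replaces the amount cleared in that interval: D/τ = CL·Css.
D = CL × Css × τ = 14.00 × 2.8 × 12 = 470.4 mg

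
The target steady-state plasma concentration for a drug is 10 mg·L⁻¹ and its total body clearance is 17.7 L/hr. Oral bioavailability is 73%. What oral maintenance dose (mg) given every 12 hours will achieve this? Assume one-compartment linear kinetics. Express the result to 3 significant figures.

D = CL × Css × τ / F = 17.70 × 10 × 12 / 0.73 = 2910 mg

2910 mg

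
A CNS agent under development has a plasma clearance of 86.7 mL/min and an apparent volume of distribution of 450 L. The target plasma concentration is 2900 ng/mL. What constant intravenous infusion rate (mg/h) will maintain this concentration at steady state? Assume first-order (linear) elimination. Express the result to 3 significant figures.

15.1 mg/h

CL = 86.7 mL/min × 60/1000 = 5.202 L/h
C = 2900 ng/mL = 2.900 mg/L
Rate = CL × Css = 5.202 × 2.9 = 15.09 mg/h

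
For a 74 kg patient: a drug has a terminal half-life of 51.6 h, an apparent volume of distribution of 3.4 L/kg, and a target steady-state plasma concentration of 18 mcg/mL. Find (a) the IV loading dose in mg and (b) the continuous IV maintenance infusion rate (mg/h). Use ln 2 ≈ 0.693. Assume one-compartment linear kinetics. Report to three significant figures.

Total Vd = 3.4 × 74 = 251.6 L
LD = Vd × C = 251.6 × 18 = 4529 mg
CL = 0.693 × Vd / t½ = 0.693 × 251.6 / 51.6 = 3.379 L/h
Infusion rate = CL × Css = 3.379 × 18 = 60.82 mg/h

(a) 4530 mg; (b) 60.8 mg/h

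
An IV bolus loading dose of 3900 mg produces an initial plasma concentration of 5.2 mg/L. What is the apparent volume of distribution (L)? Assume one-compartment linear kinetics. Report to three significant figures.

750 L

Immediately after an IV bolus, C₀ = Dose / Vd, so Vd = Dose / C₀.
Vd = 3900 / 5.2 = 750.0 L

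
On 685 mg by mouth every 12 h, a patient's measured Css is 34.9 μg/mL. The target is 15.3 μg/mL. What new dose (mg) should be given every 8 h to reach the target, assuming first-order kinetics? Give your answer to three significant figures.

With linear kinetics, Css is proportional to dose rate (D/τ) at fixed clearance.
D₂ = D₁ × (Css,target / Css,current) × (τ₂/τ₁) = 685 × (15.3/34.9) × (8/12) = 200.2 mg

200 mg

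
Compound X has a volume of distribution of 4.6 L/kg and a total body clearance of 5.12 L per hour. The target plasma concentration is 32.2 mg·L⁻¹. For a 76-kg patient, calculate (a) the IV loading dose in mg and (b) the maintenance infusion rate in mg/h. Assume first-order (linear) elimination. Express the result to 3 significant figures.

(a) 11300 mg; (b) 165 mg/h

Vd = 4.6 L/kg × 76 kg = 349.6 L
Loading: fill Vd to C_target → 349.6 L × 32.2 mg/L = 11260 mg
Maintenance: replace elimination → rate = CL × Css = 5.120 × 32.2 = 164.9 mg/h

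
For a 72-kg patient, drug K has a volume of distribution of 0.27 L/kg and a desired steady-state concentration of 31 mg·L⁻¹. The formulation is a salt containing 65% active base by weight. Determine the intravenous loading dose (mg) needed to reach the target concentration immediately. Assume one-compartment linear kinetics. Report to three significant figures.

927 mg

Vd = 0.27 L/kg × 72 kg = 19.44 L
LD = Vd × C / S = 19.44 × 31.00 / 0.65 = 927.1 mg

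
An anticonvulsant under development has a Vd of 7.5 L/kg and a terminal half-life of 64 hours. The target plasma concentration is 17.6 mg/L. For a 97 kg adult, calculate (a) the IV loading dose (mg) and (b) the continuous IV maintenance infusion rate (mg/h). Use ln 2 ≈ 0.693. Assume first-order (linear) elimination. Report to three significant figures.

Vd = 7.5 L/kg × 97 kg = 727.5 L
LD = Vd × C = 727.5 × 17.6 = 12800 mg
CL = 0.693 × Vd / t½ = 0.693 × 727.5 / 64 = 7.877 L/h
Infusion rate = CL × Css = 7.877 × 17.6 = 138.6 mg/h

(a) 12800 mg; (b) 139 mg/h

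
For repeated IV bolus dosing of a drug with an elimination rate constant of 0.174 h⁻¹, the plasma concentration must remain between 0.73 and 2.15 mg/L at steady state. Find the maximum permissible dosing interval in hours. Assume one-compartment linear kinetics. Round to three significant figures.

6.21 h

Between IV bolus doses, concentration decays as C = C₀·e^(−kτ), so C_peak/C_trough = e^(kτ).
τ_max = ln(C_peak/C_trough) / k = ln(2.15/0.73) / 0.1740 = 1.080 / 0.1740 = 6.207 h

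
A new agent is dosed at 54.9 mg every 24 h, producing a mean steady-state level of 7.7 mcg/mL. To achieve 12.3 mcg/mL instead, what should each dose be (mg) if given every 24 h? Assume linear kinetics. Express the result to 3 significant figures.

With linear kinetics, Css is proportional to dose rate (D/τ) at fixed clearance.
D₂ = D₁ × (Css,target / Css,current) = 54.9 × 12.3/7.7 = 87.70 mg

87.7 mg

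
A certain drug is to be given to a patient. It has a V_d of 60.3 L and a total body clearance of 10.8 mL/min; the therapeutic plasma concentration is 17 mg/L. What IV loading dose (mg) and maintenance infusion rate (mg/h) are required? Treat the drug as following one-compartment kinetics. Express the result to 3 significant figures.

(a) 1030 mg; (b) 11.0 mg/h

Loading: fill Vd to C_target → 60.30 L × 17 mg/L = 1025 mg
CL = 10.8 mL/min × 60/1000 = 0.6480 L/h
Maintenance infusion rate = CL × Css = 0.6480 × 17 = 11.02 mg/h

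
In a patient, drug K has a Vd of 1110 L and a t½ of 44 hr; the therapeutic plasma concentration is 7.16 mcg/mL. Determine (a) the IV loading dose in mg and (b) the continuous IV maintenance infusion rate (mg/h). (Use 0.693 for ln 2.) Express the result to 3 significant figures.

LD = Vd × C = 1110 × 7.16 = 7948 mg
CL = 0.693 × Vd / t½ = 0.693 × 1110 / 44 = 17.48 L/h
Infusion rate = CL × Css = 17.48 × 7.16 = 125.2 mg/h

(a) 7950 mg; (b) 125 mg/h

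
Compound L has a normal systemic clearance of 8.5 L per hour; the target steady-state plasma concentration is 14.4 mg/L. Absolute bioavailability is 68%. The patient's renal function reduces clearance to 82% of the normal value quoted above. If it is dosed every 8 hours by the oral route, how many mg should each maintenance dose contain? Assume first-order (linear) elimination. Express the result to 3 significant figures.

Patient clearance = 0.82 × 8.500 = 6.970 L/h
At steady state, dose per interval replaces the amount cleared in that interval: F·D/τ = CL·Css.
D = CL × Css × τ / F = 6.970 × 14.4 × 8 / 0.68 = 1181 mg

1180 mg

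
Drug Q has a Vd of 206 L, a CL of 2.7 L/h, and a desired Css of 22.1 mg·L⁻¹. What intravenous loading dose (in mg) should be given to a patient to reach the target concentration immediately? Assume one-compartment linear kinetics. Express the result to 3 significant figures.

4550 mg

LD = Vd × C = 206.0 × 22.10 = 4553 mg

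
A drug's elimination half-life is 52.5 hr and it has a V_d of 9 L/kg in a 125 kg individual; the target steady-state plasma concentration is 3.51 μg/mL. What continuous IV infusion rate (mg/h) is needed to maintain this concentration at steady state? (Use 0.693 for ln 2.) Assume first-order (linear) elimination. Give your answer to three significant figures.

Total Vd = 9 × 125 = 1125 L
CL = 0.693 × Vd / t½ = 0.693 × 1125 / 52.5 = 14.85 L/h
Infusion rate = CL × Css = 14.85 × 3.51 = 52.12 mg/h

52.1 mg/h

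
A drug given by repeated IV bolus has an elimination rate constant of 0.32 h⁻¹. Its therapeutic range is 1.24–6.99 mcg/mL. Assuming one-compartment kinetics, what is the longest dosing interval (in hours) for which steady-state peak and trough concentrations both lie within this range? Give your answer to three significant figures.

Between IV bolus doses, concentration decays as C = C₀·e^(−kτ), so C_peak/C_trough = e^(kτ).
τ_max = ln(C_peak/C_trough) / k = ln(6.99/1.24) / 0.3200 = 1.729 / 0.3200 = 5.403 h

5.40 h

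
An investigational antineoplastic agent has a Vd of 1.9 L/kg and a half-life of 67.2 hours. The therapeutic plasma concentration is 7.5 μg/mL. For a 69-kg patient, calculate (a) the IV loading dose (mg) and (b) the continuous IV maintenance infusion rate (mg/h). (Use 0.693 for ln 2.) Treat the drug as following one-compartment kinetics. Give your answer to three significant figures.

Vd = 1.9 L/kg × 69 kg = 131.1 L
LD = Vd × C = 131.1 × 7.5 = 983.3 mg
CL = 0.693 × Vd / t½ = 0.693 × 131.1 / 67.2 = 1.352 L/h
Infusion rate = CL × Css = 1.352 × 7.5 = 10.14 mg/h

(a) 983 mg; (b) 10.1 mg/h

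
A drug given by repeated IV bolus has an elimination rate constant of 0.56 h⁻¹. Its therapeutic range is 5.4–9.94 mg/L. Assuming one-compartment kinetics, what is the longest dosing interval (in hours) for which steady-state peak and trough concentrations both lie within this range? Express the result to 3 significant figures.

Between IV bolus doses, concentration decays as C = C₀·e^(−kτ), so C_peak/C_trough = e^(kτ).
τ_max = ln(C_peak/C_trough) / k = ln(9.94/5.4) / 0.5600 = 0.6102 / 0.5600 = 1.090 h

1.09 h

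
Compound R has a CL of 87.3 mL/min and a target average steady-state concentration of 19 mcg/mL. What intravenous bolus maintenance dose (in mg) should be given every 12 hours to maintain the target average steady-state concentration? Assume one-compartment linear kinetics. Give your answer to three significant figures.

1190 mg

Convert clearance: 87.3 mL/min × 60 min/h ÷ 1000 mL/L = 5.238 L/h
At steady state, dose per interval replaces the amount cleared in that interval: D/τ = CL·Css.
D = CL × Css × τ = 5.238 × 19 × 12 = 1194 mg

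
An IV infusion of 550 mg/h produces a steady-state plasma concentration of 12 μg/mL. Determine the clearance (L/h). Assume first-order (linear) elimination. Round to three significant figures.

At steady state, infusion rate = CL × Css, so CL = rate / Css.
CL = 550 / 12 = 45.83 L/h

45.8 L/h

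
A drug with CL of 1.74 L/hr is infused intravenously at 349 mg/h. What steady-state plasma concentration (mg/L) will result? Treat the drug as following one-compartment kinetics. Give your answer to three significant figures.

Css = rate / CL = 349 / 1.740 = 200.6 mg/L

201 mg/L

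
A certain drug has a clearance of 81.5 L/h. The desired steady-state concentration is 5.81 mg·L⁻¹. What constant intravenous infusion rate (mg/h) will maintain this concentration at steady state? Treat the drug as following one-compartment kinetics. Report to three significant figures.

Infusion rate = CL · Css = 81.50 L/h × 5.81 mg/L = 473.5 mg/h

474 mg/h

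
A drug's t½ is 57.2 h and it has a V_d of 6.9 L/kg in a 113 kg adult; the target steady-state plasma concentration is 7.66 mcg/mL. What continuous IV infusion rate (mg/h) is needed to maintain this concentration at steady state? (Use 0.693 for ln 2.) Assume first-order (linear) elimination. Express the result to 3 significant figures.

Total Vd = 6.9 × 113 = 779.7 L
CL = ln 2 · Vd / t½ = 0.693 × 779.7 / 57.2 = 9.446 L/h
Infusion rate = CL × Css = 9.446 × 7.66 = 72.36 mg/h

72.4 mg/h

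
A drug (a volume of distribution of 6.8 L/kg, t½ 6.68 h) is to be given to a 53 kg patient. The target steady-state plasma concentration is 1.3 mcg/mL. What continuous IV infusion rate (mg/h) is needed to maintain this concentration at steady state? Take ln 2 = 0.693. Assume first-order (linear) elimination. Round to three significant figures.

Vd = 6.8 L/kg × 53 kg = 360.4 L
CL = ln 2 · Vd / t½ = 0.693 × 360.4 / 6.68 = 37.39 L/h
Infusion rate = CL × Css = 37.39 × 1.3 = 48.61 mg/h

48.6 mg/h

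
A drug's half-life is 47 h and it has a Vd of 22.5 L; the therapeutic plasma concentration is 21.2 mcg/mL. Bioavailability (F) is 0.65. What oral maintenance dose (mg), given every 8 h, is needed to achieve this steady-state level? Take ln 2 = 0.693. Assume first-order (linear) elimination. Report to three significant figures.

86.6 mg

CL = 0.693 × Vd / t½ = 0.693 × 22.50 / 47 = 0.3318 L/h
D = CL × Css × τ / F = 0.3318 × 21.2 × 8 / 0.65 = 86.57 mg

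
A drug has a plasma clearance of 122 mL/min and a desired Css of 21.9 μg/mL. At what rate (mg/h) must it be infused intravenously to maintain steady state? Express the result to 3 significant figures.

CL = 122 mL/min = 122 × 0.06 = 7.320 L/h
At steady state, infusion rate equals elimination rate: rate in = CL × Css.
Infusion rate = CL · Css = 7.320 L/h × 21.9 mg/L = 160.3 mg/h

160 mg/h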